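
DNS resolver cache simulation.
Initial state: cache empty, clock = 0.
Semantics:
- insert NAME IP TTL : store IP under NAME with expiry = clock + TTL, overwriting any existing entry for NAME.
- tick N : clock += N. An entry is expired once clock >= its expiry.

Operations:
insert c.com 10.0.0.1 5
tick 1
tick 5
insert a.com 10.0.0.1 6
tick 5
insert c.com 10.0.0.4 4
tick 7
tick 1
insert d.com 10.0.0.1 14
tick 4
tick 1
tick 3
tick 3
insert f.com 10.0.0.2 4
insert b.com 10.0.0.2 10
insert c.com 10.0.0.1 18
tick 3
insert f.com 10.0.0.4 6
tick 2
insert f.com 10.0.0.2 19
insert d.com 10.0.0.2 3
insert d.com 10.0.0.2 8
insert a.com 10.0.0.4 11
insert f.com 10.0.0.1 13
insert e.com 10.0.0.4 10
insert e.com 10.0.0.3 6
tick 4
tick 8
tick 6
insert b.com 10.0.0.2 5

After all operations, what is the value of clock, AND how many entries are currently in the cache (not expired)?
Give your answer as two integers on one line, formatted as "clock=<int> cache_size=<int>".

Answer: clock=53 cache_size=1

Derivation:
Op 1: insert c.com -> 10.0.0.1 (expiry=0+5=5). clock=0
Op 2: tick 1 -> clock=1.
Op 3: tick 5 -> clock=6. purged={c.com}
Op 4: insert a.com -> 10.0.0.1 (expiry=6+6=12). clock=6
Op 5: tick 5 -> clock=11.
Op 6: insert c.com -> 10.0.0.4 (expiry=11+4=15). clock=11
Op 7: tick 7 -> clock=18. purged={a.com,c.com}
Op 8: tick 1 -> clock=19.
Op 9: insert d.com -> 10.0.0.1 (expiry=19+14=33). clock=19
Op 10: tick 4 -> clock=23.
Op 11: tick 1 -> clock=24.
Op 12: tick 3 -> clock=27.
Op 13: tick 3 -> clock=30.
Op 14: insert f.com -> 10.0.0.2 (expiry=30+4=34). clock=30
Op 15: insert b.com -> 10.0.0.2 (expiry=30+10=40). clock=30
Op 16: insert c.com -> 10.0.0.1 (expiry=30+18=48). clock=30
Op 17: tick 3 -> clock=33. purged={d.com}
Op 18: insert f.com -> 10.0.0.4 (expiry=33+6=39). clock=33
Op 19: tick 2 -> clock=35.
Op 20: insert f.com -> 10.0.0.2 (expiry=35+19=54). clock=35
Op 21: insert d.com -> 10.0.0.2 (expiry=35+3=38). clock=35
Op 22: insert d.com -> 10.0.0.2 (expiry=35+8=43). clock=35
Op 23: insert a.com -> 10.0.0.4 (expiry=35+11=46). clock=35
Op 24: insert f.com -> 10.0.0.1 (expiry=35+13=48). clock=35
Op 25: insert e.com -> 10.0.0.4 (expiry=35+10=45). clock=35
Op 26: insert e.com -> 10.0.0.3 (expiry=35+6=41). clock=35
Op 27: tick 4 -> clock=39.
Op 28: tick 8 -> clock=47. purged={a.com,b.com,d.com,e.com}
Op 29: tick 6 -> clock=53. purged={c.com,f.com}
Op 30: insert b.com -> 10.0.0.2 (expiry=53+5=58). clock=53
Final clock = 53
Final cache (unexpired): {b.com} -> size=1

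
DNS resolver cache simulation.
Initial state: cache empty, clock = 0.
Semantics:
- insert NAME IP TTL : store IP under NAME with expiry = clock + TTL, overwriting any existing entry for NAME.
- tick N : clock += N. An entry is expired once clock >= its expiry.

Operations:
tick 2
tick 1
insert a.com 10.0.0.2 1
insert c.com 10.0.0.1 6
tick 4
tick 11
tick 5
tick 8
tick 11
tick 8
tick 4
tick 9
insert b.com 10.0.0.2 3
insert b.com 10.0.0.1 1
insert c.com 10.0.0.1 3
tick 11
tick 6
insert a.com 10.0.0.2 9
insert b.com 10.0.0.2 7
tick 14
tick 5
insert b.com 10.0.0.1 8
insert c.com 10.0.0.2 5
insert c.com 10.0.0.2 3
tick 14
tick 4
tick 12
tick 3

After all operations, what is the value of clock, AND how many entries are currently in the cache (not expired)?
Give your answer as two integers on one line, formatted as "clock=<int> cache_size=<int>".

Op 1: tick 2 -> clock=2.
Op 2: tick 1 -> clock=3.
Op 3: insert a.com -> 10.0.0.2 (expiry=3+1=4). clock=3
Op 4: insert c.com -> 10.0.0.1 (expiry=3+6=9). clock=3
Op 5: tick 4 -> clock=7. purged={a.com}
Op 6: tick 11 -> clock=18. purged={c.com}
Op 7: tick 5 -> clock=23.
Op 8: tick 8 -> clock=31.
Op 9: tick 11 -> clock=42.
Op 10: tick 8 -> clock=50.
Op 11: tick 4 -> clock=54.
Op 12: tick 9 -> clock=63.
Op 13: insert b.com -> 10.0.0.2 (expiry=63+3=66). clock=63
Op 14: insert b.com -> 10.0.0.1 (expiry=63+1=64). clock=63
Op 15: insert c.com -> 10.0.0.1 (expiry=63+3=66). clock=63
Op 16: tick 11 -> clock=74. purged={b.com,c.com}
Op 17: tick 6 -> clock=80.
Op 18: insert a.com -> 10.0.0.2 (expiry=80+9=89). clock=80
Op 19: insert b.com -> 10.0.0.2 (expiry=80+7=87). clock=80
Op 20: tick 14 -> clock=94. purged={a.com,b.com}
Op 21: tick 5 -> clock=99.
Op 22: insert b.com -> 10.0.0.1 (expiry=99+8=107). clock=99
Op 23: insert c.com -> 10.0.0.2 (expiry=99+5=104). clock=99
Op 24: insert c.com -> 10.0.0.2 (expiry=99+3=102). clock=99
Op 25: tick 14 -> clock=113. purged={b.com,c.com}
Op 26: tick 4 -> clock=117.
Op 27: tick 12 -> clock=129.
Op 28: tick 3 -> clock=132.
Final clock = 132
Final cache (unexpired): {} -> size=0

Answer: clock=132 cache_size=0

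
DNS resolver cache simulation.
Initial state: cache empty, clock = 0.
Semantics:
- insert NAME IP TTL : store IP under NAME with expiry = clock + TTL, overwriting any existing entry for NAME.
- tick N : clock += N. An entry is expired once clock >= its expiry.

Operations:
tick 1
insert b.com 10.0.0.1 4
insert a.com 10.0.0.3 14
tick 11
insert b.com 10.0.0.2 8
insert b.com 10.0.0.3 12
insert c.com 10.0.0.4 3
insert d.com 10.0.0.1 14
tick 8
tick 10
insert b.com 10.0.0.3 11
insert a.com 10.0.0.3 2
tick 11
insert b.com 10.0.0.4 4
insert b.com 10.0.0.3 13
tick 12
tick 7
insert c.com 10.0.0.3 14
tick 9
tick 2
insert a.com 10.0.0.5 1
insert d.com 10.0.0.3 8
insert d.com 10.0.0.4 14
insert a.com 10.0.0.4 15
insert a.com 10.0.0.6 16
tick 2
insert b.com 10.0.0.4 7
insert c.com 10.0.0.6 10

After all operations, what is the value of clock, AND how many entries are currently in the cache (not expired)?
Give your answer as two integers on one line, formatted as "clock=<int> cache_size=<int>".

Answer: clock=73 cache_size=4

Derivation:
Op 1: tick 1 -> clock=1.
Op 2: insert b.com -> 10.0.0.1 (expiry=1+4=5). clock=1
Op 3: insert a.com -> 10.0.0.3 (expiry=1+14=15). clock=1
Op 4: tick 11 -> clock=12. purged={b.com}
Op 5: insert b.com -> 10.0.0.2 (expiry=12+8=20). clock=12
Op 6: insert b.com -> 10.0.0.3 (expiry=12+12=24). clock=12
Op 7: insert c.com -> 10.0.0.4 (expiry=12+3=15). clock=12
Op 8: insert d.com -> 10.0.0.1 (expiry=12+14=26). clock=12
Op 9: tick 8 -> clock=20. purged={a.com,c.com}
Op 10: tick 10 -> clock=30. purged={b.com,d.com}
Op 11: insert b.com -> 10.0.0.3 (expiry=30+11=41). clock=30
Op 12: insert a.com -> 10.0.0.3 (expiry=30+2=32). clock=30
Op 13: tick 11 -> clock=41. purged={a.com,b.com}
Op 14: insert b.com -> 10.0.0.4 (expiry=41+4=45). clock=41
Op 15: insert b.com -> 10.0.0.3 (expiry=41+13=54). clock=41
Op 16: tick 12 -> clock=53.
Op 17: tick 7 -> clock=60. purged={b.com}
Op 18: insert c.com -> 10.0.0.3 (expiry=60+14=74). clock=60
Op 19: tick 9 -> clock=69.
Op 20: tick 2 -> clock=71.
Op 21: insert a.com -> 10.0.0.5 (expiry=71+1=72). clock=71
Op 22: insert d.com -> 10.0.0.3 (expiry=71+8=79). clock=71
Op 23: insert d.com -> 10.0.0.4 (expiry=71+14=85). clock=71
Op 24: insert a.com -> 10.0.0.4 (expiry=71+15=86). clock=71
Op 25: insert a.com -> 10.0.0.6 (expiry=71+16=87). clock=71
Op 26: tick 2 -> clock=73.
Op 27: insert b.com -> 10.0.0.4 (expiry=73+7=80). clock=73
Op 28: insert c.com -> 10.0.0.6 (expiry=73+10=83). clock=73
Final clock = 73
Final cache (unexpired): {a.com,b.com,c.com,d.com} -> size=4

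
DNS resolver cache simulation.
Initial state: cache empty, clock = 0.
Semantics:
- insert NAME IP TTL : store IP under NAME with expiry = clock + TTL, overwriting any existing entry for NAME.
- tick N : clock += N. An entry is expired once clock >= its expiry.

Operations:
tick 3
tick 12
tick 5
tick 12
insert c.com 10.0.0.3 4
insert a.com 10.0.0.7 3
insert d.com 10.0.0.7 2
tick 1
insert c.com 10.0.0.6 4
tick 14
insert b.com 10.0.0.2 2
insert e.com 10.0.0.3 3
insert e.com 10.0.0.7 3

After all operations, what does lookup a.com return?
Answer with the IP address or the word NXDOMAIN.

Answer: NXDOMAIN

Derivation:
Op 1: tick 3 -> clock=3.
Op 2: tick 12 -> clock=15.
Op 3: tick 5 -> clock=20.
Op 4: tick 12 -> clock=32.
Op 5: insert c.com -> 10.0.0.3 (expiry=32+4=36). clock=32
Op 6: insert a.com -> 10.0.0.7 (expiry=32+3=35). clock=32
Op 7: insert d.com -> 10.0.0.7 (expiry=32+2=34). clock=32
Op 8: tick 1 -> clock=33.
Op 9: insert c.com -> 10.0.0.6 (expiry=33+4=37). clock=33
Op 10: tick 14 -> clock=47. purged={a.com,c.com,d.com}
Op 11: insert b.com -> 10.0.0.2 (expiry=47+2=49). clock=47
Op 12: insert e.com -> 10.0.0.3 (expiry=47+3=50). clock=47
Op 13: insert e.com -> 10.0.0.7 (expiry=47+3=50). clock=47
lookup a.com: not in cache (expired or never inserted)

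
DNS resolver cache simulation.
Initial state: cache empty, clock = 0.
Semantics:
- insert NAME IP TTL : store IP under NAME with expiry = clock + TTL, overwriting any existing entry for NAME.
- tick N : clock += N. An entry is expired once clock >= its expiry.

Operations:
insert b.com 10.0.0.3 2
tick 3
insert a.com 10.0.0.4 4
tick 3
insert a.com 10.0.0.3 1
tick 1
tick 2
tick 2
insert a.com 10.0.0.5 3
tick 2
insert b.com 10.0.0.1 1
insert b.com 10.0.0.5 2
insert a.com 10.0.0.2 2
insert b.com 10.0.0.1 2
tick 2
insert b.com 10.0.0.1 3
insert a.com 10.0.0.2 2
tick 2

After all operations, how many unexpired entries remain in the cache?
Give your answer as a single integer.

Answer: 1

Derivation:
Op 1: insert b.com -> 10.0.0.3 (expiry=0+2=2). clock=0
Op 2: tick 3 -> clock=3. purged={b.com}
Op 3: insert a.com -> 10.0.0.4 (expiry=3+4=7). clock=3
Op 4: tick 3 -> clock=6.
Op 5: insert a.com -> 10.0.0.3 (expiry=6+1=7). clock=6
Op 6: tick 1 -> clock=7. purged={a.com}
Op 7: tick 2 -> clock=9.
Op 8: tick 2 -> clock=11.
Op 9: insert a.com -> 10.0.0.5 (expiry=11+3=14). clock=11
Op 10: tick 2 -> clock=13.
Op 11: insert b.com -> 10.0.0.1 (expiry=13+1=14). clock=13
Op 12: insert b.com -> 10.0.0.5 (expiry=13+2=15). clock=13
Op 13: insert a.com -> 10.0.0.2 (expiry=13+2=15). clock=13
Op 14: insert b.com -> 10.0.0.1 (expiry=13+2=15). clock=13
Op 15: tick 2 -> clock=15. purged={a.com,b.com}
Op 16: insert b.com -> 10.0.0.1 (expiry=15+3=18). clock=15
Op 17: insert a.com -> 10.0.0.2 (expiry=15+2=17). clock=15
Op 18: tick 2 -> clock=17. purged={a.com}
Final cache (unexpired): {b.com} -> size=1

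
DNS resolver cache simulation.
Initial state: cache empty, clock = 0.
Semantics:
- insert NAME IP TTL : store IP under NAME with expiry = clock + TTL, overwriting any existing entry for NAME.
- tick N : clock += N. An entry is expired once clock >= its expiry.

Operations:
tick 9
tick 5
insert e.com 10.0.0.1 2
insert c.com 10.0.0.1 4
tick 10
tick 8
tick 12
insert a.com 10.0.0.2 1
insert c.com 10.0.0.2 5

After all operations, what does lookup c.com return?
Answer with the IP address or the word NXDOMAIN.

Answer: 10.0.0.2

Derivation:
Op 1: tick 9 -> clock=9.
Op 2: tick 5 -> clock=14.
Op 3: insert e.com -> 10.0.0.1 (expiry=14+2=16). clock=14
Op 4: insert c.com -> 10.0.0.1 (expiry=14+4=18). clock=14
Op 5: tick 10 -> clock=24. purged={c.com,e.com}
Op 6: tick 8 -> clock=32.
Op 7: tick 12 -> clock=44.
Op 8: insert a.com -> 10.0.0.2 (expiry=44+1=45). clock=44
Op 9: insert c.com -> 10.0.0.2 (expiry=44+5=49). clock=44
lookup c.com: present, ip=10.0.0.2 expiry=49 > clock=44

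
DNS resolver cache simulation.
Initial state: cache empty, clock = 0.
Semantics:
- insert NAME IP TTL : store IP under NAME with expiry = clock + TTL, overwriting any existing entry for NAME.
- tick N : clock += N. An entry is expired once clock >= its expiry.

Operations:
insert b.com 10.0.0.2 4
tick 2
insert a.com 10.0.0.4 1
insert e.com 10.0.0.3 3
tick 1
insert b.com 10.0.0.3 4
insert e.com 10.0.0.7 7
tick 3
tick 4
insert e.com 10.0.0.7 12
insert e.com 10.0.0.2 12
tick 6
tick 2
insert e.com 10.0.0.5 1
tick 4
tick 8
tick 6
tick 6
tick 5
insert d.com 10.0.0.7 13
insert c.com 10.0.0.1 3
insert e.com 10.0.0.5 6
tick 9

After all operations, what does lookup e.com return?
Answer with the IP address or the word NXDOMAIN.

Op 1: insert b.com -> 10.0.0.2 (expiry=0+4=4). clock=0
Op 2: tick 2 -> clock=2.
Op 3: insert a.com -> 10.0.0.4 (expiry=2+1=3). clock=2
Op 4: insert e.com -> 10.0.0.3 (expiry=2+3=5). clock=2
Op 5: tick 1 -> clock=3. purged={a.com}
Op 6: insert b.com -> 10.0.0.3 (expiry=3+4=7). clock=3
Op 7: insert e.com -> 10.0.0.7 (expiry=3+7=10). clock=3
Op 8: tick 3 -> clock=6.
Op 9: tick 4 -> clock=10. purged={b.com,e.com}
Op 10: insert e.com -> 10.0.0.7 (expiry=10+12=22). clock=10
Op 11: insert e.com -> 10.0.0.2 (expiry=10+12=22). clock=10
Op 12: tick 6 -> clock=16.
Op 13: tick 2 -> clock=18.
Op 14: insert e.com -> 10.0.0.5 (expiry=18+1=19). clock=18
Op 15: tick 4 -> clock=22. purged={e.com}
Op 16: tick 8 -> clock=30.
Op 17: tick 6 -> clock=36.
Op 18: tick 6 -> clock=42.
Op 19: tick 5 -> clock=47.
Op 20: insert d.com -> 10.0.0.7 (expiry=47+13=60). clock=47
Op 21: insert c.com -> 10.0.0.1 (expiry=47+3=50). clock=47
Op 22: insert e.com -> 10.0.0.5 (expiry=47+6=53). clock=47
Op 23: tick 9 -> clock=56. purged={c.com,e.com}
lookup e.com: not in cache (expired or never inserted)

Answer: NXDOMAIN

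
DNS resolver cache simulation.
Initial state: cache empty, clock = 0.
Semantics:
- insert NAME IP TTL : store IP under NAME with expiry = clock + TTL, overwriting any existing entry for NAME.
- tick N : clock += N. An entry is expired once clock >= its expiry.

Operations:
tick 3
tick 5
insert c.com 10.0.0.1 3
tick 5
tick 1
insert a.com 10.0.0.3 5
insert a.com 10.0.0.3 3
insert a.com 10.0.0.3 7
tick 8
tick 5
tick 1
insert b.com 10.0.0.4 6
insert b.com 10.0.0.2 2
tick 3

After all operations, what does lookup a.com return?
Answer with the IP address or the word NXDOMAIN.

Op 1: tick 3 -> clock=3.
Op 2: tick 5 -> clock=8.
Op 3: insert c.com -> 10.0.0.1 (expiry=8+3=11). clock=8
Op 4: tick 5 -> clock=13. purged={c.com}
Op 5: tick 1 -> clock=14.
Op 6: insert a.com -> 10.0.0.3 (expiry=14+5=19). clock=14
Op 7: insert a.com -> 10.0.0.3 (expiry=14+3=17). clock=14
Op 8: insert a.com -> 10.0.0.3 (expiry=14+7=21). clock=14
Op 9: tick 8 -> clock=22. purged={a.com}
Op 10: tick 5 -> clock=27.
Op 11: tick 1 -> clock=28.
Op 12: insert b.com -> 10.0.0.4 (expiry=28+6=34). clock=28
Op 13: insert b.com -> 10.0.0.2 (expiry=28+2=30). clock=28
Op 14: tick 3 -> clock=31. purged={b.com}
lookup a.com: not in cache (expired or never inserted)

Answer: NXDOMAIN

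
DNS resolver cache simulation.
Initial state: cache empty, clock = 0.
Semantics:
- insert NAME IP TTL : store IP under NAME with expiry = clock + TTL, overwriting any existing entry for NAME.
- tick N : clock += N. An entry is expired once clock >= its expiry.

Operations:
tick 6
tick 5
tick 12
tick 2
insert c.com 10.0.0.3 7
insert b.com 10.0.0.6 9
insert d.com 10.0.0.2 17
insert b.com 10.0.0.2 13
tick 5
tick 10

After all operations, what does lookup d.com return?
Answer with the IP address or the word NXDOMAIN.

Answer: 10.0.0.2

Derivation:
Op 1: tick 6 -> clock=6.
Op 2: tick 5 -> clock=11.
Op 3: tick 12 -> clock=23.
Op 4: tick 2 -> clock=25.
Op 5: insert c.com -> 10.0.0.3 (expiry=25+7=32). clock=25
Op 6: insert b.com -> 10.0.0.6 (expiry=25+9=34). clock=25
Op 7: insert d.com -> 10.0.0.2 (expiry=25+17=42). clock=25
Op 8: insert b.com -> 10.0.0.2 (expiry=25+13=38). clock=25
Op 9: tick 5 -> clock=30.
Op 10: tick 10 -> clock=40. purged={b.com,c.com}
lookup d.com: present, ip=10.0.0.2 expiry=42 > clock=40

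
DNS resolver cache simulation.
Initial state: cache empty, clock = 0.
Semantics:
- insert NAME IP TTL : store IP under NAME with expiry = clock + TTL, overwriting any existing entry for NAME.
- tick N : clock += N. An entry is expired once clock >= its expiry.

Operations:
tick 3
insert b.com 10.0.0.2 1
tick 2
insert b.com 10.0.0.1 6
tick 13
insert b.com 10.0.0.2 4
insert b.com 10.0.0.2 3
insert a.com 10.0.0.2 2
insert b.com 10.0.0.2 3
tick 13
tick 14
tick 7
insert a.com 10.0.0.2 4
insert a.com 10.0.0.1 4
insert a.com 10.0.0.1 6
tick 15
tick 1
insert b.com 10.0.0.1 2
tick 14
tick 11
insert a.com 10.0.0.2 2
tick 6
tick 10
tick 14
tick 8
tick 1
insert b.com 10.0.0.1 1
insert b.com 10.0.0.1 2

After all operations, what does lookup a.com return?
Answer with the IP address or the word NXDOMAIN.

Answer: NXDOMAIN

Derivation:
Op 1: tick 3 -> clock=3.
Op 2: insert b.com -> 10.0.0.2 (expiry=3+1=4). clock=3
Op 3: tick 2 -> clock=5. purged={b.com}
Op 4: insert b.com -> 10.0.0.1 (expiry=5+6=11). clock=5
Op 5: tick 13 -> clock=18. purged={b.com}
Op 6: insert b.com -> 10.0.0.2 (expiry=18+4=22). clock=18
Op 7: insert b.com -> 10.0.0.2 (expiry=18+3=21). clock=18
Op 8: insert a.com -> 10.0.0.2 (expiry=18+2=20). clock=18
Op 9: insert b.com -> 10.0.0.2 (expiry=18+3=21). clock=18
Op 10: tick 13 -> clock=31. purged={a.com,b.com}
Op 11: tick 14 -> clock=45.
Op 12: tick 7 -> clock=52.
Op 13: insert a.com -> 10.0.0.2 (expiry=52+4=56). clock=52
Op 14: insert a.com -> 10.0.0.1 (expiry=52+4=56). clock=52
Op 15: insert a.com -> 10.0.0.1 (expiry=52+6=58). clock=52
Op 16: tick 15 -> clock=67. purged={a.com}
Op 17: tick 1 -> clock=68.
Op 18: insert b.com -> 10.0.0.1 (expiry=68+2=70). clock=68
Op 19: tick 14 -> clock=82. purged={b.com}
Op 20: tick 11 -> clock=93.
Op 21: insert a.com -> 10.0.0.2 (expiry=93+2=95). clock=93
Op 22: tick 6 -> clock=99. purged={a.com}
Op 23: tick 10 -> clock=109.
Op 24: tick 14 -> clock=123.
Op 25: tick 8 -> clock=131.
Op 26: tick 1 -> clock=132.
Op 27: insert b.com -> 10.0.0.1 (expiry=132+1=133). clock=132
Op 28: insert b.com -> 10.0.0.1 (expiry=132+2=134). clock=132
lookup a.com: not in cache (expired or never inserted)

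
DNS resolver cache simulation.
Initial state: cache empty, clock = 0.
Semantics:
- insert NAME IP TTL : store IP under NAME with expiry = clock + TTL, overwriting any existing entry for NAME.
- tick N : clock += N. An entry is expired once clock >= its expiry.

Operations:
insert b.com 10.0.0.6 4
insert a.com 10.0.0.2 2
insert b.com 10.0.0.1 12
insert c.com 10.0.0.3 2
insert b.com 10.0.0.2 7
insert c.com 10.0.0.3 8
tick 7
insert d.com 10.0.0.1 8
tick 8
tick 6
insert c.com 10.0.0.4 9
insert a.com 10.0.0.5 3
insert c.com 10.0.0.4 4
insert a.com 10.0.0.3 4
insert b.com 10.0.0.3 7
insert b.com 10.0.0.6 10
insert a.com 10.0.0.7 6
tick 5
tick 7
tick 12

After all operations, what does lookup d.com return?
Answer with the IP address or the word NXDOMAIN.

Op 1: insert b.com -> 10.0.0.6 (expiry=0+4=4). clock=0
Op 2: insert a.com -> 10.0.0.2 (expiry=0+2=2). clock=0
Op 3: insert b.com -> 10.0.0.1 (expiry=0+12=12). clock=0
Op 4: insert c.com -> 10.0.0.3 (expiry=0+2=2). clock=0
Op 5: insert b.com -> 10.0.0.2 (expiry=0+7=7). clock=0
Op 6: insert c.com -> 10.0.0.3 (expiry=0+8=8). clock=0
Op 7: tick 7 -> clock=7. purged={a.com,b.com}
Op 8: insert d.com -> 10.0.0.1 (expiry=7+8=15). clock=7
Op 9: tick 8 -> clock=15. purged={c.com,d.com}
Op 10: tick 6 -> clock=21.
Op 11: insert c.com -> 10.0.0.4 (expiry=21+9=30). clock=21
Op 12: insert a.com -> 10.0.0.5 (expiry=21+3=24). clock=21
Op 13: insert c.com -> 10.0.0.4 (expiry=21+4=25). clock=21
Op 14: insert a.com -> 10.0.0.3 (expiry=21+4=25). clock=21
Op 15: insert b.com -> 10.0.0.3 (expiry=21+7=28). clock=21
Op 16: insert b.com -> 10.0.0.6 (expiry=21+10=31). clock=21
Op 17: insert a.com -> 10.0.0.7 (expiry=21+6=27). clock=21
Op 18: tick 5 -> clock=26. purged={c.com}
Op 19: tick 7 -> clock=33. purged={a.com,b.com}
Op 20: tick 12 -> clock=45.
lookup d.com: not in cache (expired or never inserted)

Answer: NXDOMAIN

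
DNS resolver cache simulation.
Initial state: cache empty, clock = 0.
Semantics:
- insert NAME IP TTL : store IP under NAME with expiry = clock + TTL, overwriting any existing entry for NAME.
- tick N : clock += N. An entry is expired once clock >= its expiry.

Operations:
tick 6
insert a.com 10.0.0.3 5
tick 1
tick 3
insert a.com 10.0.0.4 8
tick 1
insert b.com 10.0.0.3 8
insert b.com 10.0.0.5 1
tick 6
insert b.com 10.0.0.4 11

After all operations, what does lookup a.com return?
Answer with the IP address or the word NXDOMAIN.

Op 1: tick 6 -> clock=6.
Op 2: insert a.com -> 10.0.0.3 (expiry=6+5=11). clock=6
Op 3: tick 1 -> clock=7.
Op 4: tick 3 -> clock=10.
Op 5: insert a.com -> 10.0.0.4 (expiry=10+8=18). clock=10
Op 6: tick 1 -> clock=11.
Op 7: insert b.com -> 10.0.0.3 (expiry=11+8=19). clock=11
Op 8: insert b.com -> 10.0.0.5 (expiry=11+1=12). clock=11
Op 9: tick 6 -> clock=17. purged={b.com}
Op 10: insert b.com -> 10.0.0.4 (expiry=17+11=28). clock=17
lookup a.com: present, ip=10.0.0.4 expiry=18 > clock=17

Answer: 10.0.0.4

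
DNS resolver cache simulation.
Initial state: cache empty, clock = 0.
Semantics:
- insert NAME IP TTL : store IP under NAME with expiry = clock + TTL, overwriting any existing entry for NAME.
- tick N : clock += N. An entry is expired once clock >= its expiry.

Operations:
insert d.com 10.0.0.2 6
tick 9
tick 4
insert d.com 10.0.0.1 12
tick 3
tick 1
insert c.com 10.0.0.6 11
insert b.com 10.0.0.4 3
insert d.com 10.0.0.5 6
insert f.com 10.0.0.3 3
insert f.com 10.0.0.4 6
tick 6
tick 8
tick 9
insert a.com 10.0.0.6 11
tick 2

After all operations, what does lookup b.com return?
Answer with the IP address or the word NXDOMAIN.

Answer: NXDOMAIN

Derivation:
Op 1: insert d.com -> 10.0.0.2 (expiry=0+6=6). clock=0
Op 2: tick 9 -> clock=9. purged={d.com}
Op 3: tick 4 -> clock=13.
Op 4: insert d.com -> 10.0.0.1 (expiry=13+12=25). clock=13
Op 5: tick 3 -> clock=16.
Op 6: tick 1 -> clock=17.
Op 7: insert c.com -> 10.0.0.6 (expiry=17+11=28). clock=17
Op 8: insert b.com -> 10.0.0.4 (expiry=17+3=20). clock=17
Op 9: insert d.com -> 10.0.0.5 (expiry=17+6=23). clock=17
Op 10: insert f.com -> 10.0.0.3 (expiry=17+3=20). clock=17
Op 11: insert f.com -> 10.0.0.4 (expiry=17+6=23). clock=17
Op 12: tick 6 -> clock=23. purged={b.com,d.com,f.com}
Op 13: tick 8 -> clock=31. purged={c.com}
Op 14: tick 9 -> clock=40.
Op 15: insert a.com -> 10.0.0.6 (expiry=40+11=51). clock=40
Op 16: tick 2 -> clock=42.
lookup b.com: not in cache (expired or never inserted)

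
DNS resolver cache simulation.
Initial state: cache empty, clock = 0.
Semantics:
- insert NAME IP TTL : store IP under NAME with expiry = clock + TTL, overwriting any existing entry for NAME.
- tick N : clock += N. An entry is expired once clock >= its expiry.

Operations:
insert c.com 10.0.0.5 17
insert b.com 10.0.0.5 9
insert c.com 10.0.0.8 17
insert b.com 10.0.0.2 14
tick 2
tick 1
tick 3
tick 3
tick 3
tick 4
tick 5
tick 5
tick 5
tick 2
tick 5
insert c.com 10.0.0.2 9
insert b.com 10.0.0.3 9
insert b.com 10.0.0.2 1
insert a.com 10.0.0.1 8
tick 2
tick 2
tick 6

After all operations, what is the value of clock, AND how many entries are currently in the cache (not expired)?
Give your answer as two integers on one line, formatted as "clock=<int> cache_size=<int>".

Answer: clock=48 cache_size=0

Derivation:
Op 1: insert c.com -> 10.0.0.5 (expiry=0+17=17). clock=0
Op 2: insert b.com -> 10.0.0.5 (expiry=0+9=9). clock=0
Op 3: insert c.com -> 10.0.0.8 (expiry=0+17=17). clock=0
Op 4: insert b.com -> 10.0.0.2 (expiry=0+14=14). clock=0
Op 5: tick 2 -> clock=2.
Op 6: tick 1 -> clock=3.
Op 7: tick 3 -> clock=6.
Op 8: tick 3 -> clock=9.
Op 9: tick 3 -> clock=12.
Op 10: tick 4 -> clock=16. purged={b.com}
Op 11: tick 5 -> clock=21. purged={c.com}
Op 12: tick 5 -> clock=26.
Op 13: tick 5 -> clock=31.
Op 14: tick 2 -> clock=33.
Op 15: tick 5 -> clock=38.
Op 16: insert c.com -> 10.0.0.2 (expiry=38+9=47). clock=38
Op 17: insert b.com -> 10.0.0.3 (expiry=38+9=47). clock=38
Op 18: insert b.com -> 10.0.0.2 (expiry=38+1=39). clock=38
Op 19: insert a.com -> 10.0.0.1 (expiry=38+8=46). clock=38
Op 20: tick 2 -> clock=40. purged={b.com}
Op 21: tick 2 -> clock=42.
Op 22: tick 6 -> clock=48. purged={a.com,c.com}
Final clock = 48
Final cache (unexpired): {} -> size=0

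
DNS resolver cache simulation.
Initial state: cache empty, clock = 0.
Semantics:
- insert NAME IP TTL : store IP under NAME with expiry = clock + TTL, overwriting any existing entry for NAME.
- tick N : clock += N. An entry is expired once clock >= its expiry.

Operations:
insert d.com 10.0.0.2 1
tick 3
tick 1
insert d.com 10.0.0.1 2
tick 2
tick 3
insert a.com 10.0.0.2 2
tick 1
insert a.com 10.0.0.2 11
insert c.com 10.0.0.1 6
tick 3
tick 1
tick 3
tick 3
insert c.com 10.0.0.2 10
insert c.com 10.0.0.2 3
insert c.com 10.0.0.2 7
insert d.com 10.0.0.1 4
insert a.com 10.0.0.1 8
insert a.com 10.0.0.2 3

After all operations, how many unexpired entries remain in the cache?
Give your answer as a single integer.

Answer: 3

Derivation:
Op 1: insert d.com -> 10.0.0.2 (expiry=0+1=1). clock=0
Op 2: tick 3 -> clock=3. purged={d.com}
Op 3: tick 1 -> clock=4.
Op 4: insert d.com -> 10.0.0.1 (expiry=4+2=6). clock=4
Op 5: tick 2 -> clock=6. purged={d.com}
Op 6: tick 3 -> clock=9.
Op 7: insert a.com -> 10.0.0.2 (expiry=9+2=11). clock=9
Op 8: tick 1 -> clock=10.
Op 9: insert a.com -> 10.0.0.2 (expiry=10+11=21). clock=10
Op 10: insert c.com -> 10.0.0.1 (expiry=10+6=16). clock=10
Op 11: tick 3 -> clock=13.
Op 12: tick 1 -> clock=14.
Op 13: tick 3 -> clock=17. purged={c.com}
Op 14: tick 3 -> clock=20.
Op 15: insert c.com -> 10.0.0.2 (expiry=20+10=30). clock=20
Op 16: insert c.com -> 10.0.0.2 (expiry=20+3=23). clock=20
Op 17: insert c.com -> 10.0.0.2 (expiry=20+7=27). clock=20
Op 18: insert d.com -> 10.0.0.1 (expiry=20+4=24). clock=20
Op 19: insert a.com -> 10.0.0.1 (expiry=20+8=28). clock=20
Op 20: insert a.com -> 10.0.0.2 (expiry=20+3=23). clock=20
Final cache (unexpired): {a.com,c.com,d.com} -> size=3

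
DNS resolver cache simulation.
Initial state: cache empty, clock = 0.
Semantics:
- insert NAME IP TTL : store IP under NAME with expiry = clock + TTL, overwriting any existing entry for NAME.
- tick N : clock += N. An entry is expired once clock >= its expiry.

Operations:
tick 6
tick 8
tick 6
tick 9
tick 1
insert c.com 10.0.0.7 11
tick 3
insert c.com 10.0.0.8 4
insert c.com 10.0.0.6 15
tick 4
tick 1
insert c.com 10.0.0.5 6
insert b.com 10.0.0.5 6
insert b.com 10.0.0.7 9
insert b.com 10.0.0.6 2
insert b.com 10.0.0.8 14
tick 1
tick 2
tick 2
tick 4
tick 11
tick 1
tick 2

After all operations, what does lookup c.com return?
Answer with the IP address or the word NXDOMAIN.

Answer: NXDOMAIN

Derivation:
Op 1: tick 6 -> clock=6.
Op 2: tick 8 -> clock=14.
Op 3: tick 6 -> clock=20.
Op 4: tick 9 -> clock=29.
Op 5: tick 1 -> clock=30.
Op 6: insert c.com -> 10.0.0.7 (expiry=30+11=41). clock=30
Op 7: tick 3 -> clock=33.
Op 8: insert c.com -> 10.0.0.8 (expiry=33+4=37). clock=33
Op 9: insert c.com -> 10.0.0.6 (expiry=33+15=48). clock=33
Op 10: tick 4 -> clock=37.
Op 11: tick 1 -> clock=38.
Op 12: insert c.com -> 10.0.0.5 (expiry=38+6=44). clock=38
Op 13: insert b.com -> 10.0.0.5 (expiry=38+6=44). clock=38
Op 14: insert b.com -> 10.0.0.7 (expiry=38+9=47). clock=38
Op 15: insert b.com -> 10.0.0.6 (expiry=38+2=40). clock=38
Op 16: insert b.com -> 10.0.0.8 (expiry=38+14=52). clock=38
Op 17: tick 1 -> clock=39.
Op 18: tick 2 -> clock=41.
Op 19: tick 2 -> clock=43.
Op 20: tick 4 -> clock=47. purged={c.com}
Op 21: tick 11 -> clock=58. purged={b.com}
Op 22: tick 1 -> clock=59.
Op 23: tick 2 -> clock=61.
lookup c.com: not in cache (expired or never inserted)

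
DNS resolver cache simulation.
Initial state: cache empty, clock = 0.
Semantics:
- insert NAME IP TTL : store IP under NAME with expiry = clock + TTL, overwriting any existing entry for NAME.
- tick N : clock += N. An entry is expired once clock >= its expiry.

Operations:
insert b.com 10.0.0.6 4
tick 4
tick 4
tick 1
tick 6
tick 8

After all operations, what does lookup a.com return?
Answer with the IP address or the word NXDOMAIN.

Op 1: insert b.com -> 10.0.0.6 (expiry=0+4=4). clock=0
Op 2: tick 4 -> clock=4. purged={b.com}
Op 3: tick 4 -> clock=8.
Op 4: tick 1 -> clock=9.
Op 5: tick 6 -> clock=15.
Op 6: tick 8 -> clock=23.
lookup a.com: not in cache (expired or never inserted)

Answer: NXDOMAIN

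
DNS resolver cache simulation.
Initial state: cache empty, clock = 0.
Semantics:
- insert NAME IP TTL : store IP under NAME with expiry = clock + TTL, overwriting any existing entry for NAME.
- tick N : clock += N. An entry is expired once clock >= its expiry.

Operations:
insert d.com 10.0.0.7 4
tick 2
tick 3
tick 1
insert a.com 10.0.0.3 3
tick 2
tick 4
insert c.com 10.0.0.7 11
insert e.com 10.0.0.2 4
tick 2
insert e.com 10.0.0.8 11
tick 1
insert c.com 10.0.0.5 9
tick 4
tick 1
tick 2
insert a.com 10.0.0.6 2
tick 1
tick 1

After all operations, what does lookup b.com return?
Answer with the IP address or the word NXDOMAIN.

Answer: NXDOMAIN

Derivation:
Op 1: insert d.com -> 10.0.0.7 (expiry=0+4=4). clock=0
Op 2: tick 2 -> clock=2.
Op 3: tick 3 -> clock=5. purged={d.com}
Op 4: tick 1 -> clock=6.
Op 5: insert a.com -> 10.0.0.3 (expiry=6+3=9). clock=6
Op 6: tick 2 -> clock=8.
Op 7: tick 4 -> clock=12. purged={a.com}
Op 8: insert c.com -> 10.0.0.7 (expiry=12+11=23). clock=12
Op 9: insert e.com -> 10.0.0.2 (expiry=12+4=16). clock=12
Op 10: tick 2 -> clock=14.
Op 11: insert e.com -> 10.0.0.8 (expiry=14+11=25). clock=14
Op 12: tick 1 -> clock=15.
Op 13: insert c.com -> 10.0.0.5 (expiry=15+9=24). clock=15
Op 14: tick 4 -> clock=19.
Op 15: tick 1 -> clock=20.
Op 16: tick 2 -> clock=22.
Op 17: insert a.com -> 10.0.0.6 (expiry=22+2=24). clock=22
Op 18: tick 1 -> clock=23.
Op 19: tick 1 -> clock=24. purged={a.com,c.com}
lookup b.com: not in cache (expired or never inserted)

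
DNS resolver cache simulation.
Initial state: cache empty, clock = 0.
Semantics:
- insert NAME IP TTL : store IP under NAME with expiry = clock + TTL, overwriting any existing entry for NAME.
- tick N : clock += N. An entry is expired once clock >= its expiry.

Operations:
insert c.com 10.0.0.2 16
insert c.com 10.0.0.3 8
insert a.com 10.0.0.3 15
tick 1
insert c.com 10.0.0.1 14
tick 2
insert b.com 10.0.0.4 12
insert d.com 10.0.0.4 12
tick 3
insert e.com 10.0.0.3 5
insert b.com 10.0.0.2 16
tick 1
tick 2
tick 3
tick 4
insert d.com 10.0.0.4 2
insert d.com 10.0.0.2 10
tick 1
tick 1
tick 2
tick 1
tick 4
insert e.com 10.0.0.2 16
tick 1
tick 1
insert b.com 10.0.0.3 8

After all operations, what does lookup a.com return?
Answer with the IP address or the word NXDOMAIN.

Op 1: insert c.com -> 10.0.0.2 (expiry=0+16=16). clock=0
Op 2: insert c.com -> 10.0.0.3 (expiry=0+8=8). clock=0
Op 3: insert a.com -> 10.0.0.3 (expiry=0+15=15). clock=0
Op 4: tick 1 -> clock=1.
Op 5: insert c.com -> 10.0.0.1 (expiry=1+14=15). clock=1
Op 6: tick 2 -> clock=3.
Op 7: insert b.com -> 10.0.0.4 (expiry=3+12=15). clock=3
Op 8: insert d.com -> 10.0.0.4 (expiry=3+12=15). clock=3
Op 9: tick 3 -> clock=6.
Op 10: insert e.com -> 10.0.0.3 (expiry=6+5=11). clock=6
Op 11: insert b.com -> 10.0.0.2 (expiry=6+16=22). clock=6
Op 12: tick 1 -> clock=7.
Op 13: tick 2 -> clock=9.
Op 14: tick 3 -> clock=12. purged={e.com}
Op 15: tick 4 -> clock=16. purged={a.com,c.com,d.com}
Op 16: insert d.com -> 10.0.0.4 (expiry=16+2=18). clock=16
Op 17: insert d.com -> 10.0.0.2 (expiry=16+10=26). clock=16
Op 18: tick 1 -> clock=17.
Op 19: tick 1 -> clock=18.
Op 20: tick 2 -> clock=20.
Op 21: tick 1 -> clock=21.
Op 22: tick 4 -> clock=25. purged={b.com}
Op 23: insert e.com -> 10.0.0.2 (expiry=25+16=41). clock=25
Op 24: tick 1 -> clock=26. purged={d.com}
Op 25: tick 1 -> clock=27.
Op 26: insert b.com -> 10.0.0.3 (expiry=27+8=35). clock=27
lookup a.com: not in cache (expired or never inserted)

Answer: NXDOMAIN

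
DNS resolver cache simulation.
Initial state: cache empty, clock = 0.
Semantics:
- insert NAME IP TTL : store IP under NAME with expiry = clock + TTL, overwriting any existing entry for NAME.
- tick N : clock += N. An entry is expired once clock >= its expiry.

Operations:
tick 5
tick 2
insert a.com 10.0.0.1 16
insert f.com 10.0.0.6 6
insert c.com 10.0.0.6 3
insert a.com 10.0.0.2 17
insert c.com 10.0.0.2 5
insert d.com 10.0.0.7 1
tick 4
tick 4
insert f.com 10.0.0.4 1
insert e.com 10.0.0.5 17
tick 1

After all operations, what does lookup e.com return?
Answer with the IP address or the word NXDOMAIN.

Answer: 10.0.0.5

Derivation:
Op 1: tick 5 -> clock=5.
Op 2: tick 2 -> clock=7.
Op 3: insert a.com -> 10.0.0.1 (expiry=7+16=23). clock=7
Op 4: insert f.com -> 10.0.0.6 (expiry=7+6=13). clock=7
Op 5: insert c.com -> 10.0.0.6 (expiry=7+3=10). clock=7
Op 6: insert a.com -> 10.0.0.2 (expiry=7+17=24). clock=7
Op 7: insert c.com -> 10.0.0.2 (expiry=7+5=12). clock=7
Op 8: insert d.com -> 10.0.0.7 (expiry=7+1=8). clock=7
Op 9: tick 4 -> clock=11. purged={d.com}
Op 10: tick 4 -> clock=15. purged={c.com,f.com}
Op 11: insert f.com -> 10.0.0.4 (expiry=15+1=16). clock=15
Op 12: insert e.com -> 10.0.0.5 (expiry=15+17=32). clock=15
Op 13: tick 1 -> clock=16. purged={f.com}
lookup e.com: present, ip=10.0.0.5 expiry=32 > clock=16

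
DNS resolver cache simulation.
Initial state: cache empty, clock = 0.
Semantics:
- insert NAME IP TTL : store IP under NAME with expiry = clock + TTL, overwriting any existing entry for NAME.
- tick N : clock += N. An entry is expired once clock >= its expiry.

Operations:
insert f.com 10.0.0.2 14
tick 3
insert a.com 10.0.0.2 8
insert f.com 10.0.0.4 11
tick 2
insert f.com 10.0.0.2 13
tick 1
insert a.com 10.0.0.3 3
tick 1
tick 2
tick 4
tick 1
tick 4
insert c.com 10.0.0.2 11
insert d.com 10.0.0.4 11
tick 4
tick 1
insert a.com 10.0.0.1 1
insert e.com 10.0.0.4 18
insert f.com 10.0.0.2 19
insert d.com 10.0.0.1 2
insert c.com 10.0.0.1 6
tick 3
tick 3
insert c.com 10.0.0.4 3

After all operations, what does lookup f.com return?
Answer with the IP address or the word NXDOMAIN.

Op 1: insert f.com -> 10.0.0.2 (expiry=0+14=14). clock=0
Op 2: tick 3 -> clock=3.
Op 3: insert a.com -> 10.0.0.2 (expiry=3+8=11). clock=3
Op 4: insert f.com -> 10.0.0.4 (expiry=3+11=14). clock=3
Op 5: tick 2 -> clock=5.
Op 6: insert f.com -> 10.0.0.2 (expiry=5+13=18). clock=5
Op 7: tick 1 -> clock=6.
Op 8: insert a.com -> 10.0.0.3 (expiry=6+3=9). clock=6
Op 9: tick 1 -> clock=7.
Op 10: tick 2 -> clock=9. purged={a.com}
Op 11: tick 4 -> clock=13.
Op 12: tick 1 -> clock=14.
Op 13: tick 4 -> clock=18. purged={f.com}
Op 14: insert c.com -> 10.0.0.2 (expiry=18+11=29). clock=18
Op 15: insert d.com -> 10.0.0.4 (expiry=18+11=29). clock=18
Op 16: tick 4 -> clock=22.
Op 17: tick 1 -> clock=23.
Op 18: insert a.com -> 10.0.0.1 (expiry=23+1=24). clock=23
Op 19: insert e.com -> 10.0.0.4 (expiry=23+18=41). clock=23
Op 20: insert f.com -> 10.0.0.2 (expiry=23+19=42). clock=23
Op 21: insert d.com -> 10.0.0.1 (expiry=23+2=25). clock=23
Op 22: insert c.com -> 10.0.0.1 (expiry=23+6=29). clock=23
Op 23: tick 3 -> clock=26. purged={a.com,d.com}
Op 24: tick 3 -> clock=29. purged={c.com}
Op 25: insert c.com -> 10.0.0.4 (expiry=29+3=32). clock=29
lookup f.com: present, ip=10.0.0.2 expiry=42 > clock=29

Answer: 10.0.0.2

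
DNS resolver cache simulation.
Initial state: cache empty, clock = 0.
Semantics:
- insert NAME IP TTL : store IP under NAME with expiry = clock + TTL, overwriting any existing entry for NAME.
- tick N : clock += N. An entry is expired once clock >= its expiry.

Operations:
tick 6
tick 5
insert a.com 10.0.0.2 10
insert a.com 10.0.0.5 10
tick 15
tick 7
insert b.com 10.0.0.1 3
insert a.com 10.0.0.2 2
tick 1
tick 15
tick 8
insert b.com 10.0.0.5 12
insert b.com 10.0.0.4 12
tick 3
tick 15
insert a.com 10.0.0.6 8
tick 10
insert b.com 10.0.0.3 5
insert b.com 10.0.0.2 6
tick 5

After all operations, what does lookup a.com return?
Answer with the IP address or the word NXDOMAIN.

Answer: NXDOMAIN

Derivation:
Op 1: tick 6 -> clock=6.
Op 2: tick 5 -> clock=11.
Op 3: insert a.com -> 10.0.0.2 (expiry=11+10=21). clock=11
Op 4: insert a.com -> 10.0.0.5 (expiry=11+10=21). clock=11
Op 5: tick 15 -> clock=26. purged={a.com}
Op 6: tick 7 -> clock=33.
Op 7: insert b.com -> 10.0.0.1 (expiry=33+3=36). clock=33
Op 8: insert a.com -> 10.0.0.2 (expiry=33+2=35). clock=33
Op 9: tick 1 -> clock=34.
Op 10: tick 15 -> clock=49. purged={a.com,b.com}
Op 11: tick 8 -> clock=57.
Op 12: insert b.com -> 10.0.0.5 (expiry=57+12=69). clock=57
Op 13: insert b.com -> 10.0.0.4 (expiry=57+12=69). clock=57
Op 14: tick 3 -> clock=60.
Op 15: tick 15 -> clock=75. purged={b.com}
Op 16: insert a.com -> 10.0.0.6 (expiry=75+8=83). clock=75
Op 17: tick 10 -> clock=85. purged={a.com}
Op 18: insert b.com -> 10.0.0.3 (expiry=85+5=90). clock=85
Op 19: insert b.com -> 10.0.0.2 (expiry=85+6=91). clock=85
Op 20: tick 5 -> clock=90.
lookup a.com: not in cache (expired or never inserted)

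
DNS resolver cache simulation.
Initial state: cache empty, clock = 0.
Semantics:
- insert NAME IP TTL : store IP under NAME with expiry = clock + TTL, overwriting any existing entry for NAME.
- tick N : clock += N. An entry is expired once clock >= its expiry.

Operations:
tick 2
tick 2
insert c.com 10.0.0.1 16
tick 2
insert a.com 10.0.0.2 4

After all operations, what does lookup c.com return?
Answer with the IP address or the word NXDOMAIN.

Answer: 10.0.0.1

Derivation:
Op 1: tick 2 -> clock=2.
Op 2: tick 2 -> clock=4.
Op 3: insert c.com -> 10.0.0.1 (expiry=4+16=20). clock=4
Op 4: tick 2 -> clock=6.
Op 5: insert a.com -> 10.0.0.2 (expiry=6+4=10). clock=6
lookup c.com: present, ip=10.0.0.1 expiry=20 > clock=6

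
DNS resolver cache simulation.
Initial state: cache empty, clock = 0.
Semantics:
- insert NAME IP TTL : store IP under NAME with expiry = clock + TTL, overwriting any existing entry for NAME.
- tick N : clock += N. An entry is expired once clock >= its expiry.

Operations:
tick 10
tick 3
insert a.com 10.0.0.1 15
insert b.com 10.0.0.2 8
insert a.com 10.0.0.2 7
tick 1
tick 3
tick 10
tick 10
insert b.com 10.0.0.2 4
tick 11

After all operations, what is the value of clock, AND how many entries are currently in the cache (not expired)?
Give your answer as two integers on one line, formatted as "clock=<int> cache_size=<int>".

Op 1: tick 10 -> clock=10.
Op 2: tick 3 -> clock=13.
Op 3: insert a.com -> 10.0.0.1 (expiry=13+15=28). clock=13
Op 4: insert b.com -> 10.0.0.2 (expiry=13+8=21). clock=13
Op 5: insert a.com -> 10.0.0.2 (expiry=13+7=20). clock=13
Op 6: tick 1 -> clock=14.
Op 7: tick 3 -> clock=17.
Op 8: tick 10 -> clock=27. purged={a.com,b.com}
Op 9: tick 10 -> clock=37.
Op 10: insert b.com -> 10.0.0.2 (expiry=37+4=41). clock=37
Op 11: tick 11 -> clock=48. purged={b.com}
Final clock = 48
Final cache (unexpired): {} -> size=0

Answer: clock=48 cache_size=0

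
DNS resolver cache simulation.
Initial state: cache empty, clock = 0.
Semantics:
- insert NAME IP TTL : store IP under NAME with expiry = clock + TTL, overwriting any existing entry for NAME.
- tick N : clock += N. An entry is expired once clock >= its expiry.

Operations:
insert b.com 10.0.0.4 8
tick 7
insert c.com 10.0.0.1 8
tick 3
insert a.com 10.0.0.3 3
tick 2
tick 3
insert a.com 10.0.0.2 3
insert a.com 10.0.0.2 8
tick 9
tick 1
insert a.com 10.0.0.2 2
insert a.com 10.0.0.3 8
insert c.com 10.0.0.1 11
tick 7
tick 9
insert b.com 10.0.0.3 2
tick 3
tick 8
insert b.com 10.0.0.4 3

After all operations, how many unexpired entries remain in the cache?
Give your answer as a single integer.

Op 1: insert b.com -> 10.0.0.4 (expiry=0+8=8). clock=0
Op 2: tick 7 -> clock=7.
Op 3: insert c.com -> 10.0.0.1 (expiry=7+8=15). clock=7
Op 4: tick 3 -> clock=10. purged={b.com}
Op 5: insert a.com -> 10.0.0.3 (expiry=10+3=13). clock=10
Op 6: tick 2 -> clock=12.
Op 7: tick 3 -> clock=15. purged={a.com,c.com}
Op 8: insert a.com -> 10.0.0.2 (expiry=15+3=18). clock=15
Op 9: insert a.com -> 10.0.0.2 (expiry=15+8=23). clock=15
Op 10: tick 9 -> clock=24. purged={a.com}
Op 11: tick 1 -> clock=25.
Op 12: insert a.com -> 10.0.0.2 (expiry=25+2=27). clock=25
Op 13: insert a.com -> 10.0.0.3 (expiry=25+8=33). clock=25
Op 14: insert c.com -> 10.0.0.1 (expiry=25+11=36). clock=25
Op 15: tick 7 -> clock=32.
Op 16: tick 9 -> clock=41. purged={a.com,c.com}
Op 17: insert b.com -> 10.0.0.3 (expiry=41+2=43). clock=41
Op 18: tick 3 -> clock=44. purged={b.com}
Op 19: tick 8 -> clock=52.
Op 20: insert b.com -> 10.0.0.4 (expiry=52+3=55). clock=52
Final cache (unexpired): {b.com} -> size=1

Answer: 1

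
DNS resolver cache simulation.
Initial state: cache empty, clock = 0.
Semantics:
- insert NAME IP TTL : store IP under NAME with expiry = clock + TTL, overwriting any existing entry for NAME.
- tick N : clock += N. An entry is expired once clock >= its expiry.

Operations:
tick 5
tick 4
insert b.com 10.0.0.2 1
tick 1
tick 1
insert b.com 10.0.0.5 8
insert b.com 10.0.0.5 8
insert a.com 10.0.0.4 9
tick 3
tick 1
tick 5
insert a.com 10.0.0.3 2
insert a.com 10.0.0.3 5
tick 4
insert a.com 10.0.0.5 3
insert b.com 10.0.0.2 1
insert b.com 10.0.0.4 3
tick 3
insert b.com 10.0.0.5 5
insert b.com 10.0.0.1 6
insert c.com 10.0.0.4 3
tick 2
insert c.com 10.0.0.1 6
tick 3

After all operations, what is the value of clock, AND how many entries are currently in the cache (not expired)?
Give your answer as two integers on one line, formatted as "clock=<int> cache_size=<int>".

Answer: clock=32 cache_size=2

Derivation:
Op 1: tick 5 -> clock=5.
Op 2: tick 4 -> clock=9.
Op 3: insert b.com -> 10.0.0.2 (expiry=9+1=10). clock=9
Op 4: tick 1 -> clock=10. purged={b.com}
Op 5: tick 1 -> clock=11.
Op 6: insert b.com -> 10.0.0.5 (expiry=11+8=19). clock=11
Op 7: insert b.com -> 10.0.0.5 (expiry=11+8=19). clock=11
Op 8: insert a.com -> 10.0.0.4 (expiry=11+9=20). clock=11
Op 9: tick 3 -> clock=14.
Op 10: tick 1 -> clock=15.
Op 11: tick 5 -> clock=20. purged={a.com,b.com}
Op 12: insert a.com -> 10.0.0.3 (expiry=20+2=22). clock=20
Op 13: insert a.com -> 10.0.0.3 (expiry=20+5=25). clock=20
Op 14: tick 4 -> clock=24.
Op 15: insert a.com -> 10.0.0.5 (expiry=24+3=27). clock=24
Op 16: insert b.com -> 10.0.0.2 (expiry=24+1=25). clock=24
Op 17: insert b.com -> 10.0.0.4 (expiry=24+3=27). clock=24
Op 18: tick 3 -> clock=27. purged={a.com,b.com}
Op 19: insert b.com -> 10.0.0.5 (expiry=27+5=32). clock=27
Op 20: insert b.com -> 10.0.0.1 (expiry=27+6=33). clock=27
Op 21: insert c.com -> 10.0.0.4 (expiry=27+3=30). clock=27
Op 22: tick 2 -> clock=29.
Op 23: insert c.com -> 10.0.0.1 (expiry=29+6=35). clock=29
Op 24: tick 3 -> clock=32.
Final clock = 32
Final cache (unexpired): {b.com,c.com} -> size=2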